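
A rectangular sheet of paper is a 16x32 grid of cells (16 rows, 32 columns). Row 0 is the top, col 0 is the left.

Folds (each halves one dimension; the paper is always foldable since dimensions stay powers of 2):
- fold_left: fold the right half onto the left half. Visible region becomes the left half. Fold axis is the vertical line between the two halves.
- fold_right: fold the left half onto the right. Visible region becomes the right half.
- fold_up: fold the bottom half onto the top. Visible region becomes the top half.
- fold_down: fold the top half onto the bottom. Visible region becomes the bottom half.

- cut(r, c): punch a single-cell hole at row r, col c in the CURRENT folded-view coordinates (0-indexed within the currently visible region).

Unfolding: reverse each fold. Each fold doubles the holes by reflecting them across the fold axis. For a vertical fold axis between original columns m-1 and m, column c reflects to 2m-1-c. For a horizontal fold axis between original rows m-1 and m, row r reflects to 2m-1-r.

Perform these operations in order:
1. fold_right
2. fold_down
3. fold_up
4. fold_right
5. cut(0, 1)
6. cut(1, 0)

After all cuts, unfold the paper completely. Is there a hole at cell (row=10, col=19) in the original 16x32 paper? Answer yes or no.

Op 1 fold_right: fold axis v@16; visible region now rows[0,16) x cols[16,32) = 16x16
Op 2 fold_down: fold axis h@8; visible region now rows[8,16) x cols[16,32) = 8x16
Op 3 fold_up: fold axis h@12; visible region now rows[8,12) x cols[16,32) = 4x16
Op 4 fold_right: fold axis v@24; visible region now rows[8,12) x cols[24,32) = 4x8
Op 5 cut(0, 1): punch at orig (8,25); cuts so far [(8, 25)]; region rows[8,12) x cols[24,32) = 4x8
Op 6 cut(1, 0): punch at orig (9,24); cuts so far [(8, 25), (9, 24)]; region rows[8,12) x cols[24,32) = 4x8
Unfold 1 (reflect across v@24): 4 holes -> [(8, 22), (8, 25), (9, 23), (9, 24)]
Unfold 2 (reflect across h@12): 8 holes -> [(8, 22), (8, 25), (9, 23), (9, 24), (14, 23), (14, 24), (15, 22), (15, 25)]
Unfold 3 (reflect across h@8): 16 holes -> [(0, 22), (0, 25), (1, 23), (1, 24), (6, 23), (6, 24), (7, 22), (7, 25), (8, 22), (8, 25), (9, 23), (9, 24), (14, 23), (14, 24), (15, 22), (15, 25)]
Unfold 4 (reflect across v@16): 32 holes -> [(0, 6), (0, 9), (0, 22), (0, 25), (1, 7), (1, 8), (1, 23), (1, 24), (6, 7), (6, 8), (6, 23), (6, 24), (7, 6), (7, 9), (7, 22), (7, 25), (8, 6), (8, 9), (8, 22), (8, 25), (9, 7), (9, 8), (9, 23), (9, 24), (14, 7), (14, 8), (14, 23), (14, 24), (15, 6), (15, 9), (15, 22), (15, 25)]
Holes: [(0, 6), (0, 9), (0, 22), (0, 25), (1, 7), (1, 8), (1, 23), (1, 24), (6, 7), (6, 8), (6, 23), (6, 24), (7, 6), (7, 9), (7, 22), (7, 25), (8, 6), (8, 9), (8, 22), (8, 25), (9, 7), (9, 8), (9, 23), (9, 24), (14, 7), (14, 8), (14, 23), (14, 24), (15, 6), (15, 9), (15, 22), (15, 25)]

Answer: no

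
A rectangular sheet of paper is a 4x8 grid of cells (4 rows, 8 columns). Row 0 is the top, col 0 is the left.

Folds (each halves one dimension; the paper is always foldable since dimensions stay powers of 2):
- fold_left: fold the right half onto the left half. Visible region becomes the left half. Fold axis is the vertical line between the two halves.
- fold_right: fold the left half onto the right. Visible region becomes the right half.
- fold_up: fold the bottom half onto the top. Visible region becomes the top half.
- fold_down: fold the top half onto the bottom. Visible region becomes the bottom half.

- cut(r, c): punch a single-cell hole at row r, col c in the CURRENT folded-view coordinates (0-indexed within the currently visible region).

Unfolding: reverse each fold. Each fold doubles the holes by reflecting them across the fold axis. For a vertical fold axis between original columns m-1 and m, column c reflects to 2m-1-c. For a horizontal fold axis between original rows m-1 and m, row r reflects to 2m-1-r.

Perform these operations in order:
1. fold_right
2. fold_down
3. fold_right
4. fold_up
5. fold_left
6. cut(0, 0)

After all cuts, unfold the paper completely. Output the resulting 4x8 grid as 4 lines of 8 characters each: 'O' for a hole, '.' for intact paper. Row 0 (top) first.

Op 1 fold_right: fold axis v@4; visible region now rows[0,4) x cols[4,8) = 4x4
Op 2 fold_down: fold axis h@2; visible region now rows[2,4) x cols[4,8) = 2x4
Op 3 fold_right: fold axis v@6; visible region now rows[2,4) x cols[6,8) = 2x2
Op 4 fold_up: fold axis h@3; visible region now rows[2,3) x cols[6,8) = 1x2
Op 5 fold_left: fold axis v@7; visible region now rows[2,3) x cols[6,7) = 1x1
Op 6 cut(0, 0): punch at orig (2,6); cuts so far [(2, 6)]; region rows[2,3) x cols[6,7) = 1x1
Unfold 1 (reflect across v@7): 2 holes -> [(2, 6), (2, 7)]
Unfold 2 (reflect across h@3): 4 holes -> [(2, 6), (2, 7), (3, 6), (3, 7)]
Unfold 3 (reflect across v@6): 8 holes -> [(2, 4), (2, 5), (2, 6), (2, 7), (3, 4), (3, 5), (3, 6), (3, 7)]
Unfold 4 (reflect across h@2): 16 holes -> [(0, 4), (0, 5), (0, 6), (0, 7), (1, 4), (1, 5), (1, 6), (1, 7), (2, 4), (2, 5), (2, 6), (2, 7), (3, 4), (3, 5), (3, 6), (3, 7)]
Unfold 5 (reflect across v@4): 32 holes -> [(0, 0), (0, 1), (0, 2), (0, 3), (0, 4), (0, 5), (0, 6), (0, 7), (1, 0), (1, 1), (1, 2), (1, 3), (1, 4), (1, 5), (1, 6), (1, 7), (2, 0), (2, 1), (2, 2), (2, 3), (2, 4), (2, 5), (2, 6), (2, 7), (3, 0), (3, 1), (3, 2), (3, 3), (3, 4), (3, 5), (3, 6), (3, 7)]

Answer: OOOOOOOO
OOOOOOOO
OOOOOOOO
OOOOOOOO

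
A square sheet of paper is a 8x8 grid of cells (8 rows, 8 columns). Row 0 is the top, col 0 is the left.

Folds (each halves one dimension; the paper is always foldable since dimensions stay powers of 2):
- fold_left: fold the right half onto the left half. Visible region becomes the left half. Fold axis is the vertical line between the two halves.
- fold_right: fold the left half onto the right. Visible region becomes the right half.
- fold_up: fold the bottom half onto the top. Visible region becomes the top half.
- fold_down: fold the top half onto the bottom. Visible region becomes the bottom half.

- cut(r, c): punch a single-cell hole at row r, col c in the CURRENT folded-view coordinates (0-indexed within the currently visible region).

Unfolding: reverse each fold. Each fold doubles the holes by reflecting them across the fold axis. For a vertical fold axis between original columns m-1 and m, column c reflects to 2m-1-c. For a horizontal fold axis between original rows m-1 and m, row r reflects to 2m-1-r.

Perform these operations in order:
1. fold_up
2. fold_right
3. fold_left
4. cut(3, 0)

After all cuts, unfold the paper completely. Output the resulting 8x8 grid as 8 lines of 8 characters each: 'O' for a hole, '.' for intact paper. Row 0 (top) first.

Op 1 fold_up: fold axis h@4; visible region now rows[0,4) x cols[0,8) = 4x8
Op 2 fold_right: fold axis v@4; visible region now rows[0,4) x cols[4,8) = 4x4
Op 3 fold_left: fold axis v@6; visible region now rows[0,4) x cols[4,6) = 4x2
Op 4 cut(3, 0): punch at orig (3,4); cuts so far [(3, 4)]; region rows[0,4) x cols[4,6) = 4x2
Unfold 1 (reflect across v@6): 2 holes -> [(3, 4), (3, 7)]
Unfold 2 (reflect across v@4): 4 holes -> [(3, 0), (3, 3), (3, 4), (3, 7)]
Unfold 3 (reflect across h@4): 8 holes -> [(3, 0), (3, 3), (3, 4), (3, 7), (4, 0), (4, 3), (4, 4), (4, 7)]

Answer: ........
........
........
O..OO..O
O..OO..O
........
........
........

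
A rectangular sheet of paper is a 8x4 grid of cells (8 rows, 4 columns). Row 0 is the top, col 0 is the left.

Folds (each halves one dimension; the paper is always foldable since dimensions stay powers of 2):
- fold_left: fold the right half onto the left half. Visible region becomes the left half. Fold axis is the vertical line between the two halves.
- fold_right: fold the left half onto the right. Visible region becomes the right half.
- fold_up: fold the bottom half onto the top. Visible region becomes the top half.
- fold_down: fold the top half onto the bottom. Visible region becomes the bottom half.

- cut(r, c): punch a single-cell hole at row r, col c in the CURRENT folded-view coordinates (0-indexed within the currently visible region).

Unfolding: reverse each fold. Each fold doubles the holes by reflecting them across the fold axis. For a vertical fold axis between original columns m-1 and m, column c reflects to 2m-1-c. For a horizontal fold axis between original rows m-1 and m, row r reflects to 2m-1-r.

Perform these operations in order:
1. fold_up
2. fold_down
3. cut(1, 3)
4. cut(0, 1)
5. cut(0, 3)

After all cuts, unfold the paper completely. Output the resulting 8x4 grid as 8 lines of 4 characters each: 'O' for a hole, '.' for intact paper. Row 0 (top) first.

Answer: ...O
.O.O
.O.O
...O
...O
.O.O
.O.O
...O

Derivation:
Op 1 fold_up: fold axis h@4; visible region now rows[0,4) x cols[0,4) = 4x4
Op 2 fold_down: fold axis h@2; visible region now rows[2,4) x cols[0,4) = 2x4
Op 3 cut(1, 3): punch at orig (3,3); cuts so far [(3, 3)]; region rows[2,4) x cols[0,4) = 2x4
Op 4 cut(0, 1): punch at orig (2,1); cuts so far [(2, 1), (3, 3)]; region rows[2,4) x cols[0,4) = 2x4
Op 5 cut(0, 3): punch at orig (2,3); cuts so far [(2, 1), (2, 3), (3, 3)]; region rows[2,4) x cols[0,4) = 2x4
Unfold 1 (reflect across h@2): 6 holes -> [(0, 3), (1, 1), (1, 3), (2, 1), (2, 3), (3, 3)]
Unfold 2 (reflect across h@4): 12 holes -> [(0, 3), (1, 1), (1, 3), (2, 1), (2, 3), (3, 3), (4, 3), (5, 1), (5, 3), (6, 1), (6, 3), (7, 3)]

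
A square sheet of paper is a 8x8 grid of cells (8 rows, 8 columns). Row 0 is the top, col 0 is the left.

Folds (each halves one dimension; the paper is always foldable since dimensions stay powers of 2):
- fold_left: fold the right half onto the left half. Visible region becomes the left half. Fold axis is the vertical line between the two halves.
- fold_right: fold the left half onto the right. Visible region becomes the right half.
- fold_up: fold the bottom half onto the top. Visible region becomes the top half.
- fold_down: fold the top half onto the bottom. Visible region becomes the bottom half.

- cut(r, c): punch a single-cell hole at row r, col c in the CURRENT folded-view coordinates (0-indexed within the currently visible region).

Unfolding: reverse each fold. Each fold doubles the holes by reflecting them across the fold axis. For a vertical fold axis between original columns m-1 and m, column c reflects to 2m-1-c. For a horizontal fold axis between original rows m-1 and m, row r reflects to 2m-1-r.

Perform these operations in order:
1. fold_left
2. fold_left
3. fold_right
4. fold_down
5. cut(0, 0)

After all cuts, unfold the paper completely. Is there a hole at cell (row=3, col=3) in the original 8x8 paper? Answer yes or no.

Op 1 fold_left: fold axis v@4; visible region now rows[0,8) x cols[0,4) = 8x4
Op 2 fold_left: fold axis v@2; visible region now rows[0,8) x cols[0,2) = 8x2
Op 3 fold_right: fold axis v@1; visible region now rows[0,8) x cols[1,2) = 8x1
Op 4 fold_down: fold axis h@4; visible region now rows[4,8) x cols[1,2) = 4x1
Op 5 cut(0, 0): punch at orig (4,1); cuts so far [(4, 1)]; region rows[4,8) x cols[1,2) = 4x1
Unfold 1 (reflect across h@4): 2 holes -> [(3, 1), (4, 1)]
Unfold 2 (reflect across v@1): 4 holes -> [(3, 0), (3, 1), (4, 0), (4, 1)]
Unfold 3 (reflect across v@2): 8 holes -> [(3, 0), (3, 1), (3, 2), (3, 3), (4, 0), (4, 1), (4, 2), (4, 3)]
Unfold 4 (reflect across v@4): 16 holes -> [(3, 0), (3, 1), (3, 2), (3, 3), (3, 4), (3, 5), (3, 6), (3, 7), (4, 0), (4, 1), (4, 2), (4, 3), (4, 4), (4, 5), (4, 6), (4, 7)]
Holes: [(3, 0), (3, 1), (3, 2), (3, 3), (3, 4), (3, 5), (3, 6), (3, 7), (4, 0), (4, 1), (4, 2), (4, 3), (4, 4), (4, 5), (4, 6), (4, 7)]

Answer: yes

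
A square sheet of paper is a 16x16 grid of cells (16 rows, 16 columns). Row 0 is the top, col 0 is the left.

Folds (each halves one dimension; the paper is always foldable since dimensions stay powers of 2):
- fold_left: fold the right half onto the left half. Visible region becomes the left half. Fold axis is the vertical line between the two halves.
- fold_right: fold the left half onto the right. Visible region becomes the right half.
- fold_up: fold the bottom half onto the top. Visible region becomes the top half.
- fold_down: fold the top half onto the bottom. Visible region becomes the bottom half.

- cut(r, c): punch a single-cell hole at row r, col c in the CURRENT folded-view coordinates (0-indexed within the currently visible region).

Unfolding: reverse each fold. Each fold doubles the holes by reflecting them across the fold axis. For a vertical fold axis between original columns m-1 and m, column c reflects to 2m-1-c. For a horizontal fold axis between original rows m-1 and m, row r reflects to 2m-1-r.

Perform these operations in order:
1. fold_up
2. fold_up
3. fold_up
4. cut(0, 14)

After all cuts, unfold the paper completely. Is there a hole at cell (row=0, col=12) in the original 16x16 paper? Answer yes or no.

Answer: no

Derivation:
Op 1 fold_up: fold axis h@8; visible region now rows[0,8) x cols[0,16) = 8x16
Op 2 fold_up: fold axis h@4; visible region now rows[0,4) x cols[0,16) = 4x16
Op 3 fold_up: fold axis h@2; visible region now rows[0,2) x cols[0,16) = 2x16
Op 4 cut(0, 14): punch at orig (0,14); cuts so far [(0, 14)]; region rows[0,2) x cols[0,16) = 2x16
Unfold 1 (reflect across h@2): 2 holes -> [(0, 14), (3, 14)]
Unfold 2 (reflect across h@4): 4 holes -> [(0, 14), (3, 14), (4, 14), (7, 14)]
Unfold 3 (reflect across h@8): 8 holes -> [(0, 14), (3, 14), (4, 14), (7, 14), (8, 14), (11, 14), (12, 14), (15, 14)]
Holes: [(0, 14), (3, 14), (4, 14), (7, 14), (8, 14), (11, 14), (12, 14), (15, 14)]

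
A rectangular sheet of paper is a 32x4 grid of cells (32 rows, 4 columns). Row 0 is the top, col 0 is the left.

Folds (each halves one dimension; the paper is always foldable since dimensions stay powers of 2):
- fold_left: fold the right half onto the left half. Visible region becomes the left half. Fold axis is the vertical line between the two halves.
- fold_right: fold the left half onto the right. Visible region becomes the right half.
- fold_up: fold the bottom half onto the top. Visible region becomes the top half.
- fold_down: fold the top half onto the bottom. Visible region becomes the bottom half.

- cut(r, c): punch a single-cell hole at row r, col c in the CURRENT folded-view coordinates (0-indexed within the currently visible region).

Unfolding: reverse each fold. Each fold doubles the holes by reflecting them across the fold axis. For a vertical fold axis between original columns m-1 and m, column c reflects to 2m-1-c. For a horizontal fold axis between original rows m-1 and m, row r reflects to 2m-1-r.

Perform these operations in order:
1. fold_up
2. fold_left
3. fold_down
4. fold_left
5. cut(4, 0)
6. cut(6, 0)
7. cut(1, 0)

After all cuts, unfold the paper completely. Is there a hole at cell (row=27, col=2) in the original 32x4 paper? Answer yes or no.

Answer: no

Derivation:
Op 1 fold_up: fold axis h@16; visible region now rows[0,16) x cols[0,4) = 16x4
Op 2 fold_left: fold axis v@2; visible region now rows[0,16) x cols[0,2) = 16x2
Op 3 fold_down: fold axis h@8; visible region now rows[8,16) x cols[0,2) = 8x2
Op 4 fold_left: fold axis v@1; visible region now rows[8,16) x cols[0,1) = 8x1
Op 5 cut(4, 0): punch at orig (12,0); cuts so far [(12, 0)]; region rows[8,16) x cols[0,1) = 8x1
Op 6 cut(6, 0): punch at orig (14,0); cuts so far [(12, 0), (14, 0)]; region rows[8,16) x cols[0,1) = 8x1
Op 7 cut(1, 0): punch at orig (9,0); cuts so far [(9, 0), (12, 0), (14, 0)]; region rows[8,16) x cols[0,1) = 8x1
Unfold 1 (reflect across v@1): 6 holes -> [(9, 0), (9, 1), (12, 0), (12, 1), (14, 0), (14, 1)]
Unfold 2 (reflect across h@8): 12 holes -> [(1, 0), (1, 1), (3, 0), (3, 1), (6, 0), (6, 1), (9, 0), (9, 1), (12, 0), (12, 1), (14, 0), (14, 1)]
Unfold 3 (reflect across v@2): 24 holes -> [(1, 0), (1, 1), (1, 2), (1, 3), (3, 0), (3, 1), (3, 2), (3, 3), (6, 0), (6, 1), (6, 2), (6, 3), (9, 0), (9, 1), (9, 2), (9, 3), (12, 0), (12, 1), (12, 2), (12, 3), (14, 0), (14, 1), (14, 2), (14, 3)]
Unfold 4 (reflect across h@16): 48 holes -> [(1, 0), (1, 1), (1, 2), (1, 3), (3, 0), (3, 1), (3, 2), (3, 3), (6, 0), (6, 1), (6, 2), (6, 3), (9, 0), (9, 1), (9, 2), (9, 3), (12, 0), (12, 1), (12, 2), (12, 3), (14, 0), (14, 1), (14, 2), (14, 3), (17, 0), (17, 1), (17, 2), (17, 3), (19, 0), (19, 1), (19, 2), (19, 3), (22, 0), (22, 1), (22, 2), (22, 3), (25, 0), (25, 1), (25, 2), (25, 3), (28, 0), (28, 1), (28, 2), (28, 3), (30, 0), (30, 1), (30, 2), (30, 3)]
Holes: [(1, 0), (1, 1), (1, 2), (1, 3), (3, 0), (3, 1), (3, 2), (3, 3), (6, 0), (6, 1), (6, 2), (6, 3), (9, 0), (9, 1), (9, 2), (9, 3), (12, 0), (12, 1), (12, 2), (12, 3), (14, 0), (14, 1), (14, 2), (14, 3), (17, 0), (17, 1), (17, 2), (17, 3), (19, 0), (19, 1), (19, 2), (19, 3), (22, 0), (22, 1), (22, 2), (22, 3), (25, 0), (25, 1), (25, 2), (25, 3), (28, 0), (28, 1), (28, 2), (28, 3), (30, 0), (30, 1), (30, 2), (30, 3)]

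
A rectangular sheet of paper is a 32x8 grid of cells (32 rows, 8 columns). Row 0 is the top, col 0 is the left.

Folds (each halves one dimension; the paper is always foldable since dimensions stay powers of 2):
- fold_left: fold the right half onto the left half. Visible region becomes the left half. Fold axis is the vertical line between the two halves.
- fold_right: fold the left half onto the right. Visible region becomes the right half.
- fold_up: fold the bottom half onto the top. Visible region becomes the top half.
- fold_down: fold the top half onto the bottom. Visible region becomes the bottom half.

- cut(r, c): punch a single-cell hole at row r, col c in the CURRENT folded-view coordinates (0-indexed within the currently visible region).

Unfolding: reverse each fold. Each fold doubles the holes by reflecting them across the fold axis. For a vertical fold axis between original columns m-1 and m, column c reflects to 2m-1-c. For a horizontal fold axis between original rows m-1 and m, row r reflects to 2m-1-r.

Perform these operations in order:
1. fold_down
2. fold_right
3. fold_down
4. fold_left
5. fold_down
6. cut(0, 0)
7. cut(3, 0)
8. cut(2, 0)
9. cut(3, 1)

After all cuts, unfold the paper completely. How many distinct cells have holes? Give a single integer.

Answer: 128

Derivation:
Op 1 fold_down: fold axis h@16; visible region now rows[16,32) x cols[0,8) = 16x8
Op 2 fold_right: fold axis v@4; visible region now rows[16,32) x cols[4,8) = 16x4
Op 3 fold_down: fold axis h@24; visible region now rows[24,32) x cols[4,8) = 8x4
Op 4 fold_left: fold axis v@6; visible region now rows[24,32) x cols[4,6) = 8x2
Op 5 fold_down: fold axis h@28; visible region now rows[28,32) x cols[4,6) = 4x2
Op 6 cut(0, 0): punch at orig (28,4); cuts so far [(28, 4)]; region rows[28,32) x cols[4,6) = 4x2
Op 7 cut(3, 0): punch at orig (31,4); cuts so far [(28, 4), (31, 4)]; region rows[28,32) x cols[4,6) = 4x2
Op 8 cut(2, 0): punch at orig (30,4); cuts so far [(28, 4), (30, 4), (31, 4)]; region rows[28,32) x cols[4,6) = 4x2
Op 9 cut(3, 1): punch at orig (31,5); cuts so far [(28, 4), (30, 4), (31, 4), (31, 5)]; region rows[28,32) x cols[4,6) = 4x2
Unfold 1 (reflect across h@28): 8 holes -> [(24, 4), (24, 5), (25, 4), (27, 4), (28, 4), (30, 4), (31, 4), (31, 5)]
Unfold 2 (reflect across v@6): 16 holes -> [(24, 4), (24, 5), (24, 6), (24, 7), (25, 4), (25, 7), (27, 4), (27, 7), (28, 4), (28, 7), (30, 4), (30, 7), (31, 4), (31, 5), (31, 6), (31, 7)]
Unfold 3 (reflect across h@24): 32 holes -> [(16, 4), (16, 5), (16, 6), (16, 7), (17, 4), (17, 7), (19, 4), (19, 7), (20, 4), (20, 7), (22, 4), (22, 7), (23, 4), (23, 5), (23, 6), (23, 7), (24, 4), (24, 5), (24, 6), (24, 7), (25, 4), (25, 7), (27, 4), (27, 7), (28, 4), (28, 7), (30, 4), (30, 7), (31, 4), (31, 5), (31, 6), (31, 7)]
Unfold 4 (reflect across v@4): 64 holes -> [(16, 0), (16, 1), (16, 2), (16, 3), (16, 4), (16, 5), (16, 6), (16, 7), (17, 0), (17, 3), (17, 4), (17, 7), (19, 0), (19, 3), (19, 4), (19, 7), (20, 0), (20, 3), (20, 4), (20, 7), (22, 0), (22, 3), (22, 4), (22, 7), (23, 0), (23, 1), (23, 2), (23, 3), (23, 4), (23, 5), (23, 6), (23, 7), (24, 0), (24, 1), (24, 2), (24, 3), (24, 4), (24, 5), (24, 6), (24, 7), (25, 0), (25, 3), (25, 4), (25, 7), (27, 0), (27, 3), (27, 4), (27, 7), (28, 0), (28, 3), (28, 4), (28, 7), (30, 0), (30, 3), (30, 4), (30, 7), (31, 0), (31, 1), (31, 2), (31, 3), (31, 4), (31, 5), (31, 6), (31, 7)]
Unfold 5 (reflect across h@16): 128 holes -> [(0, 0), (0, 1), (0, 2), (0, 3), (0, 4), (0, 5), (0, 6), (0, 7), (1, 0), (1, 3), (1, 4), (1, 7), (3, 0), (3, 3), (3, 4), (3, 7), (4, 0), (4, 3), (4, 4), (4, 7), (6, 0), (6, 3), (6, 4), (6, 7), (7, 0), (7, 1), (7, 2), (7, 3), (7, 4), (7, 5), (7, 6), (7, 7), (8, 0), (8, 1), (8, 2), (8, 3), (8, 4), (8, 5), (8, 6), (8, 7), (9, 0), (9, 3), (9, 4), (9, 7), (11, 0), (11, 3), (11, 4), (11, 7), (12, 0), (12, 3), (12, 4), (12, 7), (14, 0), (14, 3), (14, 4), (14, 7), (15, 0), (15, 1), (15, 2), (15, 3), (15, 4), (15, 5), (15, 6), (15, 7), (16, 0), (16, 1), (16, 2), (16, 3), (16, 4), (16, 5), (16, 6), (16, 7), (17, 0), (17, 3), (17, 4), (17, 7), (19, 0), (19, 3), (19, 4), (19, 7), (20, 0), (20, 3), (20, 4), (20, 7), (22, 0), (22, 3), (22, 4), (22, 7), (23, 0), (23, 1), (23, 2), (23, 3), (23, 4), (23, 5), (23, 6), (23, 7), (24, 0), (24, 1), (24, 2), (24, 3), (24, 4), (24, 5), (24, 6), (24, 7), (25, 0), (25, 3), (25, 4), (25, 7), (27, 0), (27, 3), (27, 4), (27, 7), (28, 0), (28, 3), (28, 4), (28, 7), (30, 0), (30, 3), (30, 4), (30, 7), (31, 0), (31, 1), (31, 2), (31, 3), (31, 4), (31, 5), (31, 6), (31, 7)]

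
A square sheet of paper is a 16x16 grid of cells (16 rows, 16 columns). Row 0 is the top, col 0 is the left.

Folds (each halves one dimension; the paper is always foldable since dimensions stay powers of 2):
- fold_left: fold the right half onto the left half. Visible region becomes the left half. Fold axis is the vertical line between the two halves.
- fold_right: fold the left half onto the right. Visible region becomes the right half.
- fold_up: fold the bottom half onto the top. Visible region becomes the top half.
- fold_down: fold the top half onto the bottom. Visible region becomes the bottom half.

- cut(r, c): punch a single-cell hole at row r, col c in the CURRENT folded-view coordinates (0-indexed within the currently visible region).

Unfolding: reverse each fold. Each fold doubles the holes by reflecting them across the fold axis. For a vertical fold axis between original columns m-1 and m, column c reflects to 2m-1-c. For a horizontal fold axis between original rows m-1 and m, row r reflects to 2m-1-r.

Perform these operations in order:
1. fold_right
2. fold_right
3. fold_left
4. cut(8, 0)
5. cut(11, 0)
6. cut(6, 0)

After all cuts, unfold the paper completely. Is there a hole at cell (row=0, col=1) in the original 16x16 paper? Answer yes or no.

Answer: no

Derivation:
Op 1 fold_right: fold axis v@8; visible region now rows[0,16) x cols[8,16) = 16x8
Op 2 fold_right: fold axis v@12; visible region now rows[0,16) x cols[12,16) = 16x4
Op 3 fold_left: fold axis v@14; visible region now rows[0,16) x cols[12,14) = 16x2
Op 4 cut(8, 0): punch at orig (8,12); cuts so far [(8, 12)]; region rows[0,16) x cols[12,14) = 16x2
Op 5 cut(11, 0): punch at orig (11,12); cuts so far [(8, 12), (11, 12)]; region rows[0,16) x cols[12,14) = 16x2
Op 6 cut(6, 0): punch at orig (6,12); cuts so far [(6, 12), (8, 12), (11, 12)]; region rows[0,16) x cols[12,14) = 16x2
Unfold 1 (reflect across v@14): 6 holes -> [(6, 12), (6, 15), (8, 12), (8, 15), (11, 12), (11, 15)]
Unfold 2 (reflect across v@12): 12 holes -> [(6, 8), (6, 11), (6, 12), (6, 15), (8, 8), (8, 11), (8, 12), (8, 15), (11, 8), (11, 11), (11, 12), (11, 15)]
Unfold 3 (reflect across v@8): 24 holes -> [(6, 0), (6, 3), (6, 4), (6, 7), (6, 8), (6, 11), (6, 12), (6, 15), (8, 0), (8, 3), (8, 4), (8, 7), (8, 8), (8, 11), (8, 12), (8, 15), (11, 0), (11, 3), (11, 4), (11, 7), (11, 8), (11, 11), (11, 12), (11, 15)]
Holes: [(6, 0), (6, 3), (6, 4), (6, 7), (6, 8), (6, 11), (6, 12), (6, 15), (8, 0), (8, 3), (8, 4), (8, 7), (8, 8), (8, 11), (8, 12), (8, 15), (11, 0), (11, 3), (11, 4), (11, 7), (11, 8), (11, 11), (11, 12), (11, 15)]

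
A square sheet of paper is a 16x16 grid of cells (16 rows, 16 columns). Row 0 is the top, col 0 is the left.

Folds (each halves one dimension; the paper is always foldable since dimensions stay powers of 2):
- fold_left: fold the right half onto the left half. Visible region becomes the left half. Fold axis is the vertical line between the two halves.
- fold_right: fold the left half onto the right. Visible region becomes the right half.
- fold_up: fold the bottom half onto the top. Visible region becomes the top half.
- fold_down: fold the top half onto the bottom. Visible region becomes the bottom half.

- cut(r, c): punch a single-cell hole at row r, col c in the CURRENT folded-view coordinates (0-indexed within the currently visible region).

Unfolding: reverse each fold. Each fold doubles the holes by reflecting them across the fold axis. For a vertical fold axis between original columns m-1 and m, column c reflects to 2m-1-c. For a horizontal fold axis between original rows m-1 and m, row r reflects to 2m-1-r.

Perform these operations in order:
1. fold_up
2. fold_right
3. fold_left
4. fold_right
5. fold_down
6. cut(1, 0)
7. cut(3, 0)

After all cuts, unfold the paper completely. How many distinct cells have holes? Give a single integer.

Op 1 fold_up: fold axis h@8; visible region now rows[0,8) x cols[0,16) = 8x16
Op 2 fold_right: fold axis v@8; visible region now rows[0,8) x cols[8,16) = 8x8
Op 3 fold_left: fold axis v@12; visible region now rows[0,8) x cols[8,12) = 8x4
Op 4 fold_right: fold axis v@10; visible region now rows[0,8) x cols[10,12) = 8x2
Op 5 fold_down: fold axis h@4; visible region now rows[4,8) x cols[10,12) = 4x2
Op 6 cut(1, 0): punch at orig (5,10); cuts so far [(5, 10)]; region rows[4,8) x cols[10,12) = 4x2
Op 7 cut(3, 0): punch at orig (7,10); cuts so far [(5, 10), (7, 10)]; region rows[4,8) x cols[10,12) = 4x2
Unfold 1 (reflect across h@4): 4 holes -> [(0, 10), (2, 10), (5, 10), (7, 10)]
Unfold 2 (reflect across v@10): 8 holes -> [(0, 9), (0, 10), (2, 9), (2, 10), (5, 9), (5, 10), (7, 9), (7, 10)]
Unfold 3 (reflect across v@12): 16 holes -> [(0, 9), (0, 10), (0, 13), (0, 14), (2, 9), (2, 10), (2, 13), (2, 14), (5, 9), (5, 10), (5, 13), (5, 14), (7, 9), (7, 10), (7, 13), (7, 14)]
Unfold 4 (reflect across v@8): 32 holes -> [(0, 1), (0, 2), (0, 5), (0, 6), (0, 9), (0, 10), (0, 13), (0, 14), (2, 1), (2, 2), (2, 5), (2, 6), (2, 9), (2, 10), (2, 13), (2, 14), (5, 1), (5, 2), (5, 5), (5, 6), (5, 9), (5, 10), (5, 13), (5, 14), (7, 1), (7, 2), (7, 5), (7, 6), (7, 9), (7, 10), (7, 13), (7, 14)]
Unfold 5 (reflect across h@8): 64 holes -> [(0, 1), (0, 2), (0, 5), (0, 6), (0, 9), (0, 10), (0, 13), (0, 14), (2, 1), (2, 2), (2, 5), (2, 6), (2, 9), (2, 10), (2, 13), (2, 14), (5, 1), (5, 2), (5, 5), (5, 6), (5, 9), (5, 10), (5, 13), (5, 14), (7, 1), (7, 2), (7, 5), (7, 6), (7, 9), (7, 10), (7, 13), (7, 14), (8, 1), (8, 2), (8, 5), (8, 6), (8, 9), (8, 10), (8, 13), (8, 14), (10, 1), (10, 2), (10, 5), (10, 6), (10, 9), (10, 10), (10, 13), (10, 14), (13, 1), (13, 2), (13, 5), (13, 6), (13, 9), (13, 10), (13, 13), (13, 14), (15, 1), (15, 2), (15, 5), (15, 6), (15, 9), (15, 10), (15, 13), (15, 14)]

Answer: 64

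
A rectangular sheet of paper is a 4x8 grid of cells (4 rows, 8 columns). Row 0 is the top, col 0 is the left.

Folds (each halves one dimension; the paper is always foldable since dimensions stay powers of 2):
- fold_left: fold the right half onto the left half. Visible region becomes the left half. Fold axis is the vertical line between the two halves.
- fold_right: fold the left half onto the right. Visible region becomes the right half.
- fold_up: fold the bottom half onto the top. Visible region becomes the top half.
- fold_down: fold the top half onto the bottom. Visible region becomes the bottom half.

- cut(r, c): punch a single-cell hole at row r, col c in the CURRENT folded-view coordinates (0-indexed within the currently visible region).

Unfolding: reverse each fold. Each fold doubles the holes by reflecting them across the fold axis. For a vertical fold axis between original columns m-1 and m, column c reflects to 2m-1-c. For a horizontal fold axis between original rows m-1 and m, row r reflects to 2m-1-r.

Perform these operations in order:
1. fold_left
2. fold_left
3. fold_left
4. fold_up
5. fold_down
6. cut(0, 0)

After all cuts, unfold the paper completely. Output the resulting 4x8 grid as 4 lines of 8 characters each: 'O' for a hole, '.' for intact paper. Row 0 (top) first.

Op 1 fold_left: fold axis v@4; visible region now rows[0,4) x cols[0,4) = 4x4
Op 2 fold_left: fold axis v@2; visible region now rows[0,4) x cols[0,2) = 4x2
Op 3 fold_left: fold axis v@1; visible region now rows[0,4) x cols[0,1) = 4x1
Op 4 fold_up: fold axis h@2; visible region now rows[0,2) x cols[0,1) = 2x1
Op 5 fold_down: fold axis h@1; visible region now rows[1,2) x cols[0,1) = 1x1
Op 6 cut(0, 0): punch at orig (1,0); cuts so far [(1, 0)]; region rows[1,2) x cols[0,1) = 1x1
Unfold 1 (reflect across h@1): 2 holes -> [(0, 0), (1, 0)]
Unfold 2 (reflect across h@2): 4 holes -> [(0, 0), (1, 0), (2, 0), (3, 0)]
Unfold 3 (reflect across v@1): 8 holes -> [(0, 0), (0, 1), (1, 0), (1, 1), (2, 0), (2, 1), (3, 0), (3, 1)]
Unfold 4 (reflect across v@2): 16 holes -> [(0, 0), (0, 1), (0, 2), (0, 3), (1, 0), (1, 1), (1, 2), (1, 3), (2, 0), (2, 1), (2, 2), (2, 3), (3, 0), (3, 1), (3, 2), (3, 3)]
Unfold 5 (reflect across v@4): 32 holes -> [(0, 0), (0, 1), (0, 2), (0, 3), (0, 4), (0, 5), (0, 6), (0, 7), (1, 0), (1, 1), (1, 2), (1, 3), (1, 4), (1, 5), (1, 6), (1, 7), (2, 0), (2, 1), (2, 2), (2, 3), (2, 4), (2, 5), (2, 6), (2, 7), (3, 0), (3, 1), (3, 2), (3, 3), (3, 4), (3, 5), (3, 6), (3, 7)]

Answer: OOOOOOOO
OOOOOOOO
OOOOOOOO
OOOOOOOO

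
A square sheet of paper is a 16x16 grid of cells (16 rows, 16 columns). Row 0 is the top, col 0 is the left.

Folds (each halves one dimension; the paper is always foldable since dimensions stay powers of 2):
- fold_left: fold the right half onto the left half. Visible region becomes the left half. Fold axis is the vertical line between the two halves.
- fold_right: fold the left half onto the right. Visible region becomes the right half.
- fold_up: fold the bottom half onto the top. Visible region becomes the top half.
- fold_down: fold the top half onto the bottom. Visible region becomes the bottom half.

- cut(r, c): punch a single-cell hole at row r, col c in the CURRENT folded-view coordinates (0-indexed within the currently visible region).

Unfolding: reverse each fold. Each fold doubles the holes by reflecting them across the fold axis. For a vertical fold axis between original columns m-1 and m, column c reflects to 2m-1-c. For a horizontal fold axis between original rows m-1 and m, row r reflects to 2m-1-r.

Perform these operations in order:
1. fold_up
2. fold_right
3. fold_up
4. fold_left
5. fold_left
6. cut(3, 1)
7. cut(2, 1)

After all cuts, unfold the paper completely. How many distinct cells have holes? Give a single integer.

Answer: 64

Derivation:
Op 1 fold_up: fold axis h@8; visible region now rows[0,8) x cols[0,16) = 8x16
Op 2 fold_right: fold axis v@8; visible region now rows[0,8) x cols[8,16) = 8x8
Op 3 fold_up: fold axis h@4; visible region now rows[0,4) x cols[8,16) = 4x8
Op 4 fold_left: fold axis v@12; visible region now rows[0,4) x cols[8,12) = 4x4
Op 5 fold_left: fold axis v@10; visible region now rows[0,4) x cols[8,10) = 4x2
Op 6 cut(3, 1): punch at orig (3,9); cuts so far [(3, 9)]; region rows[0,4) x cols[8,10) = 4x2
Op 7 cut(2, 1): punch at orig (2,9); cuts so far [(2, 9), (3, 9)]; region rows[0,4) x cols[8,10) = 4x2
Unfold 1 (reflect across v@10): 4 holes -> [(2, 9), (2, 10), (3, 9), (3, 10)]
Unfold 2 (reflect across v@12): 8 holes -> [(2, 9), (2, 10), (2, 13), (2, 14), (3, 9), (3, 10), (3, 13), (3, 14)]
Unfold 3 (reflect across h@4): 16 holes -> [(2, 9), (2, 10), (2, 13), (2, 14), (3, 9), (3, 10), (3, 13), (3, 14), (4, 9), (4, 10), (4, 13), (4, 14), (5, 9), (5, 10), (5, 13), (5, 14)]
Unfold 4 (reflect across v@8): 32 holes -> [(2, 1), (2, 2), (2, 5), (2, 6), (2, 9), (2, 10), (2, 13), (2, 14), (3, 1), (3, 2), (3, 5), (3, 6), (3, 9), (3, 10), (3, 13), (3, 14), (4, 1), (4, 2), (4, 5), (4, 6), (4, 9), (4, 10), (4, 13), (4, 14), (5, 1), (5, 2), (5, 5), (5, 6), (5, 9), (5, 10), (5, 13), (5, 14)]
Unfold 5 (reflect across h@8): 64 holes -> [(2, 1), (2, 2), (2, 5), (2, 6), (2, 9), (2, 10), (2, 13), (2, 14), (3, 1), (3, 2), (3, 5), (3, 6), (3, 9), (3, 10), (3, 13), (3, 14), (4, 1), (4, 2), (4, 5), (4, 6), (4, 9), (4, 10), (4, 13), (4, 14), (5, 1), (5, 2), (5, 5), (5, 6), (5, 9), (5, 10), (5, 13), (5, 14), (10, 1), (10, 2), (10, 5), (10, 6), (10, 9), (10, 10), (10, 13), (10, 14), (11, 1), (11, 2), (11, 5), (11, 6), (11, 9), (11, 10), (11, 13), (11, 14), (12, 1), (12, 2), (12, 5), (12, 6), (12, 9), (12, 10), (12, 13), (12, 14), (13, 1), (13, 2), (13, 5), (13, 6), (13, 9), (13, 10), (13, 13), (13, 14)]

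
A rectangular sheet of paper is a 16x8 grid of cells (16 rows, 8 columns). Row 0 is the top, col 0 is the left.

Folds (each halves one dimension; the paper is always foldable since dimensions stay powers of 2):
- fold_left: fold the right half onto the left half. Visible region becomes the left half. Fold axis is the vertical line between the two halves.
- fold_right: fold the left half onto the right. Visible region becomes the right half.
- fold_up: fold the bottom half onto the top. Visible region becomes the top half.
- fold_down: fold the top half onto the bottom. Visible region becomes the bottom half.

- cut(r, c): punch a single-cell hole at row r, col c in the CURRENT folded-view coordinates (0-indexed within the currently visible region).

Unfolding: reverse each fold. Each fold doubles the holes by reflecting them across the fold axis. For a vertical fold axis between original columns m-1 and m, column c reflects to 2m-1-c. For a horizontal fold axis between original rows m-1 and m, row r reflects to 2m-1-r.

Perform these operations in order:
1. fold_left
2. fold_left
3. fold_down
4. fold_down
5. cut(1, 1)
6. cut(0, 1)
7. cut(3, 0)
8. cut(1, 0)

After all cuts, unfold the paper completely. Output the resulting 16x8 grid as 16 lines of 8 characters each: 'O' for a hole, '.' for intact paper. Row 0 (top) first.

Answer: O..OO..O
........
OOOOOOOO
.OO..OO.
.OO..OO.
OOOOOOOO
........
O..OO..O
O..OO..O
........
OOOOOOOO
.OO..OO.
.OO..OO.
OOOOOOOO
........
O..OO..O

Derivation:
Op 1 fold_left: fold axis v@4; visible region now rows[0,16) x cols[0,4) = 16x4
Op 2 fold_left: fold axis v@2; visible region now rows[0,16) x cols[0,2) = 16x2
Op 3 fold_down: fold axis h@8; visible region now rows[8,16) x cols[0,2) = 8x2
Op 4 fold_down: fold axis h@12; visible region now rows[12,16) x cols[0,2) = 4x2
Op 5 cut(1, 1): punch at orig (13,1); cuts so far [(13, 1)]; region rows[12,16) x cols[0,2) = 4x2
Op 6 cut(0, 1): punch at orig (12,1); cuts so far [(12, 1), (13, 1)]; region rows[12,16) x cols[0,2) = 4x2
Op 7 cut(3, 0): punch at orig (15,0); cuts so far [(12, 1), (13, 1), (15, 0)]; region rows[12,16) x cols[0,2) = 4x2
Op 8 cut(1, 0): punch at orig (13,0); cuts so far [(12, 1), (13, 0), (13, 1), (15, 0)]; region rows[12,16) x cols[0,2) = 4x2
Unfold 1 (reflect across h@12): 8 holes -> [(8, 0), (10, 0), (10, 1), (11, 1), (12, 1), (13, 0), (13, 1), (15, 0)]
Unfold 2 (reflect across h@8): 16 holes -> [(0, 0), (2, 0), (2, 1), (3, 1), (4, 1), (5, 0), (5, 1), (7, 0), (8, 0), (10, 0), (10, 1), (11, 1), (12, 1), (13, 0), (13, 1), (15, 0)]
Unfold 3 (reflect across v@2): 32 holes -> [(0, 0), (0, 3), (2, 0), (2, 1), (2, 2), (2, 3), (3, 1), (3, 2), (4, 1), (4, 2), (5, 0), (5, 1), (5, 2), (5, 3), (7, 0), (7, 3), (8, 0), (8, 3), (10, 0), (10, 1), (10, 2), (10, 3), (11, 1), (11, 2), (12, 1), (12, 2), (13, 0), (13, 1), (13, 2), (13, 3), (15, 0), (15, 3)]
Unfold 4 (reflect across v@4): 64 holes -> [(0, 0), (0, 3), (0, 4), (0, 7), (2, 0), (2, 1), (2, 2), (2, 3), (2, 4), (2, 5), (2, 6), (2, 7), (3, 1), (3, 2), (3, 5), (3, 6), (4, 1), (4, 2), (4, 5), (4, 6), (5, 0), (5, 1), (5, 2), (5, 3), (5, 4), (5, 5), (5, 6), (5, 7), (7, 0), (7, 3), (7, 4), (7, 7), (8, 0), (8, 3), (8, 4), (8, 7), (10, 0), (10, 1), (10, 2), (10, 3), (10, 4), (10, 5), (10, 6), (10, 7), (11, 1), (11, 2), (11, 5), (11, 6), (12, 1), (12, 2), (12, 5), (12, 6), (13, 0), (13, 1), (13, 2), (13, 3), (13, 4), (13, 5), (13, 6), (13, 7), (15, 0), (15, 3), (15, 4), (15, 7)]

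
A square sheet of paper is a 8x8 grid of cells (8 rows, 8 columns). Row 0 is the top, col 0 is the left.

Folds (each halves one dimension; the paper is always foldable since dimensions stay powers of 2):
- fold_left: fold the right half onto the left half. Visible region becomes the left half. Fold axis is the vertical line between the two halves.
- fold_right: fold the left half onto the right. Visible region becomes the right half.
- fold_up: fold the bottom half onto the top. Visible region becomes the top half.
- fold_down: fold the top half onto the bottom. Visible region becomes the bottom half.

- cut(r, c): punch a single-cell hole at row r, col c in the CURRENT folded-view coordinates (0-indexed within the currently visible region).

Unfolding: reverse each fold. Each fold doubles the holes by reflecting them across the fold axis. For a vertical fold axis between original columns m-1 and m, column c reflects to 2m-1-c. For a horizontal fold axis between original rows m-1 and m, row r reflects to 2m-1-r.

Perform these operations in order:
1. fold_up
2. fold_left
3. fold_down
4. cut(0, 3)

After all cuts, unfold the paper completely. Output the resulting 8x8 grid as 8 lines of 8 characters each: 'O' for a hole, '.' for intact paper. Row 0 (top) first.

Answer: ........
...OO...
...OO...
........
........
...OO...
...OO...
........

Derivation:
Op 1 fold_up: fold axis h@4; visible region now rows[0,4) x cols[0,8) = 4x8
Op 2 fold_left: fold axis v@4; visible region now rows[0,4) x cols[0,4) = 4x4
Op 3 fold_down: fold axis h@2; visible region now rows[2,4) x cols[0,4) = 2x4
Op 4 cut(0, 3): punch at orig (2,3); cuts so far [(2, 3)]; region rows[2,4) x cols[0,4) = 2x4
Unfold 1 (reflect across h@2): 2 holes -> [(1, 3), (2, 3)]
Unfold 2 (reflect across v@4): 4 holes -> [(1, 3), (1, 4), (2, 3), (2, 4)]
Unfold 3 (reflect across h@4): 8 holes -> [(1, 3), (1, 4), (2, 3), (2, 4), (5, 3), (5, 4), (6, 3), (6, 4)]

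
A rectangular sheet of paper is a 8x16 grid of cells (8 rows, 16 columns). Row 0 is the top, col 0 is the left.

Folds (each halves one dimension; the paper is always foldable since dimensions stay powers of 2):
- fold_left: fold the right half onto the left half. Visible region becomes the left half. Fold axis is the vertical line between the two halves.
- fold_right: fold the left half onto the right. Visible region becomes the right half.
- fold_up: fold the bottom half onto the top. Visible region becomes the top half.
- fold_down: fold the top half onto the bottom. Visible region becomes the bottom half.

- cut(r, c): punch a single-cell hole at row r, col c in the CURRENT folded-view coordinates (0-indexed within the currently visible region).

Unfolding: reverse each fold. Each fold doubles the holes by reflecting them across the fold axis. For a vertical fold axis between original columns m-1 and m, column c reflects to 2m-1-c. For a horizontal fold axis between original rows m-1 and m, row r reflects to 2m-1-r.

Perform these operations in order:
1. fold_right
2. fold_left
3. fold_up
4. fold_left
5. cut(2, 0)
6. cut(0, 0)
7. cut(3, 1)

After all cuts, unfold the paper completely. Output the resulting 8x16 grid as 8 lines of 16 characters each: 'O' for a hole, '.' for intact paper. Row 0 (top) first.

Answer: O..OO..OO..OO..O
................
O..OO..OO..OO..O
.OO..OO..OO..OO.
.OO..OO..OO..OO.
O..OO..OO..OO..O
................
O..OO..OO..OO..O

Derivation:
Op 1 fold_right: fold axis v@8; visible region now rows[0,8) x cols[8,16) = 8x8
Op 2 fold_left: fold axis v@12; visible region now rows[0,8) x cols[8,12) = 8x4
Op 3 fold_up: fold axis h@4; visible region now rows[0,4) x cols[8,12) = 4x4
Op 4 fold_left: fold axis v@10; visible region now rows[0,4) x cols[8,10) = 4x2
Op 5 cut(2, 0): punch at orig (2,8); cuts so far [(2, 8)]; region rows[0,4) x cols[8,10) = 4x2
Op 6 cut(0, 0): punch at orig (0,8); cuts so far [(0, 8), (2, 8)]; region rows[0,4) x cols[8,10) = 4x2
Op 7 cut(3, 1): punch at orig (3,9); cuts so far [(0, 8), (2, 8), (3, 9)]; region rows[0,4) x cols[8,10) = 4x2
Unfold 1 (reflect across v@10): 6 holes -> [(0, 8), (0, 11), (2, 8), (2, 11), (3, 9), (3, 10)]
Unfold 2 (reflect across h@4): 12 holes -> [(0, 8), (0, 11), (2, 8), (2, 11), (3, 9), (3, 10), (4, 9), (4, 10), (5, 8), (5, 11), (7, 8), (7, 11)]
Unfold 3 (reflect across v@12): 24 holes -> [(0, 8), (0, 11), (0, 12), (0, 15), (2, 8), (2, 11), (2, 12), (2, 15), (3, 9), (3, 10), (3, 13), (3, 14), (4, 9), (4, 10), (4, 13), (4, 14), (5, 8), (5, 11), (5, 12), (5, 15), (7, 8), (7, 11), (7, 12), (7, 15)]
Unfold 4 (reflect across v@8): 48 holes -> [(0, 0), (0, 3), (0, 4), (0, 7), (0, 8), (0, 11), (0, 12), (0, 15), (2, 0), (2, 3), (2, 4), (2, 7), (2, 8), (2, 11), (2, 12), (2, 15), (3, 1), (3, 2), (3, 5), (3, 6), (3, 9), (3, 10), (3, 13), (3, 14), (4, 1), (4, 2), (4, 5), (4, 6), (4, 9), (4, 10), (4, 13), (4, 14), (5, 0), (5, 3), (5, 4), (5, 7), (5, 8), (5, 11), (5, 12), (5, 15), (7, 0), (7, 3), (7, 4), (7, 7), (7, 8), (7, 11), (7, 12), (7, 15)]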